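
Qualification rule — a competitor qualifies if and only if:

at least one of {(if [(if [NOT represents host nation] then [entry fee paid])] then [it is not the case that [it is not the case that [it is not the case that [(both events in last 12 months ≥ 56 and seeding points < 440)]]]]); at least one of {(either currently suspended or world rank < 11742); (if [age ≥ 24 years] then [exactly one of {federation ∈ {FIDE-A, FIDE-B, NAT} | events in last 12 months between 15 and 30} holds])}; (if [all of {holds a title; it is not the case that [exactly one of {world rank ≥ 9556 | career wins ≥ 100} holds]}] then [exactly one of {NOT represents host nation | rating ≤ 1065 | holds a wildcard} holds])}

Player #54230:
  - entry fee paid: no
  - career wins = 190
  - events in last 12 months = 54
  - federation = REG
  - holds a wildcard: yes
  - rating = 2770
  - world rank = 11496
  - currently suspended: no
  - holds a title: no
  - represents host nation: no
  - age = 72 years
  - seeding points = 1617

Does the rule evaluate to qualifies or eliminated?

Qualifies

Atomic conditions:
  NOT represents host nation: no → true
  entry fee paid: no → false
  events in last 12 months ≥ 56: 54 ≥ 56 is false
  seeding points < 440: 1617 < 440 is false
  currently suspended: no → false
  world rank < 11742: 11496 < 11742 is true
  age ≥ 24 years: 72 ≥ 24 is true
  federation ∈ {FIDE-A, FIDE-B, NAT}: REG is not in the set → false
  events in last 12 months between 15 and 30: 54 in [15, 30] is false
  holds a title: no → false
  world rank ≥ 9556: 11496 ≥ 9556 is true
  career wins ≥ 100: 190 ≥ 100 is true
  rating ≤ 1065: 2770 ≤ 1065 is false
  holds a wildcard: yes → true
Combine:
[1.1] true → false = false
[1.2.1.1.1] false AND false = false
[1.2.1.1] NOT false = true
[1.2.1] NOT true = false
[1.2] NOT false = true
[1] false → true (antecedent false ⇒ implication holds) = true
[2.1] false OR true = true
[2.2.2] exactly-one(false, false) = false
[2.2] true → false = false
[2] true OR false = true
[3.1.2.1] exactly-one(true, true) = false
[3.1.2] NOT false = true
[3.1] false AND true = false
[3.2] exactly-one(true, false, true) = false
[3] false → false (antecedent false ⇒ implication holds) = true
[root] true OR true OR true = true
Overall: true → qualifies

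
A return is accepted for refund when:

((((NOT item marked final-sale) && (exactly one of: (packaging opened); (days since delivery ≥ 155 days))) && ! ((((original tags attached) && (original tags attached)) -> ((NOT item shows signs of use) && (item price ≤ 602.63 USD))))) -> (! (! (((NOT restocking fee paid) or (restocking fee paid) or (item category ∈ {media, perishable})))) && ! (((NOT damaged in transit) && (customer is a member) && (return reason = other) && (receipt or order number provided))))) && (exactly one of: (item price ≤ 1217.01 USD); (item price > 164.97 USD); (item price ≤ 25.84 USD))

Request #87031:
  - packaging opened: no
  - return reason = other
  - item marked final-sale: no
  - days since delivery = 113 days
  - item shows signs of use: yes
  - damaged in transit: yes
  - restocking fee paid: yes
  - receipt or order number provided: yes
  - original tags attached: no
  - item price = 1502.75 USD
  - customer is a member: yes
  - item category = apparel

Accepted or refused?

Atomic conditions:
  NOT item marked final-sale: no → true
  packaging opened: no → false
  days since delivery ≥ 155 days: 113 ≥ 155 is false
  original tags attached: no → false
  NOT item shows signs of use: yes → false
  item price ≤ 602.63 USD: 1502.75 ≤ 602.63 is false
  NOT restocking fee paid: yes → false
  restocking fee paid: yes → true
  item category ∈ {media, perishable}: apparel is not in the set → false
  NOT damaged in transit: yes → false
  customer is a member: yes → true
  return reason = other: other == other is true
  receipt or order number provided: yes → true
  item price ≤ 1217.01 USD: 1502.75 ≤ 1217.01 is false
  item price > 164.97 USD: 1502.75 > 164.97 is true
  item price ≤ 25.84 USD: 1502.75 ≤ 25.84 is false
Combine:
[1.1.1.2] exactly-one(false, false) = false
[1.1.1] true AND false = false
[1.1.2.1.1] false AND false = false
[1.1.2.1.2] false AND false = false
[1.1.2.1] false → false (antecedent false ⇒ implication holds) = true
[1.1.2] NOT true = false
[1.1] false AND false = false
[1.2.1.1.1] false OR true OR false = true
[1.2.1.1] NOT true = false
[1.2.1] NOT false = true
[1.2.2.1] false AND true AND true AND true = false
[1.2.2] NOT false = true
[1.2] true AND true = true
[1] false → true (antecedent false ⇒ implication holds) = true
[2] exactly-one(false, true, false) = true
[root] true AND true = true
Overall: true → accepted

Accepted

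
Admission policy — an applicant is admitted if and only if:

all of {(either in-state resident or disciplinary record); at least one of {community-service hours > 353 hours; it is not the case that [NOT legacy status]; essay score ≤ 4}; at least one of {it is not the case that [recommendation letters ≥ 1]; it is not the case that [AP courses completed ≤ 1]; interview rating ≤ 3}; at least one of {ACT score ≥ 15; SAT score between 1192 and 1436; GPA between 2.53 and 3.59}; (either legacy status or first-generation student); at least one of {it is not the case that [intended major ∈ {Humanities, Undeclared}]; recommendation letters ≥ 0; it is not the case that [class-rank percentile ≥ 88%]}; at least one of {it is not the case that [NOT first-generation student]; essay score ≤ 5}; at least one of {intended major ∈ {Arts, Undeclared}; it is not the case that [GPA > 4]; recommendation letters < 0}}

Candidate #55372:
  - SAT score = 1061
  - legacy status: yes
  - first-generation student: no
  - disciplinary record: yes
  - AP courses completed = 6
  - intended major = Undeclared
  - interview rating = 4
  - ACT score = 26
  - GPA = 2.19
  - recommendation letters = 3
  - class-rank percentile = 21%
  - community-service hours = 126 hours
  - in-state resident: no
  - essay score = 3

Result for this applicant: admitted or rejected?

Admitted

Atomic conditions:
  in-state resident: no → false
  disciplinary record: yes → true
  community-service hours > 353 hours: 126 > 353 is false
  NOT legacy status: yes → false
  essay score ≤ 4: 3 ≤ 4 is true
  recommendation letters ≥ 1: 3 ≥ 1 is true
  AP courses completed ≤ 1: 6 ≤ 1 is false
  interview rating ≤ 3: 4 ≤ 3 is false
  ACT score ≥ 15: 26 ≥ 15 is true
  SAT score between 1192 and 1436: 1061 in [1192, 1436] is false
  GPA between 2.53 and 3.59: 2.19 in [2.53, 3.59] is false
  legacy status: yes → true
  first-generation student: no → false
  intended major ∈ {Humanities, Undeclared}: Undeclared is in the set → true
  recommendation letters ≥ 0: 3 ≥ 0 is true
  class-rank percentile ≥ 88%: 21 ≥ 88 is false
  NOT first-generation student: no → true
  essay score ≤ 5: 3 ≤ 5 is true
  intended major ∈ {Arts, Undeclared}: Undeclared is in the set → true
  GPA > 4: 2.19 > 4 is false
  recommendation letters < 0: 3 < 0 is false
Combine:
[1] false OR true = true
[2.2] NOT false = true
[2] false OR true OR true = true
[3.1] NOT true = false
[3.2] NOT false = true
[3] false OR true OR false = true
[4] true OR false OR false = true
[5] true OR false = true
[6.1] NOT true = false
[6.3] NOT false = true
[6] false OR true OR true = true
[7.1] NOT true = false
[7] false OR true = true
[8.2] NOT false = true
[8] true OR true OR false = true
[root] true AND true AND true AND true AND true AND true AND true AND true = true
Overall: true → admitted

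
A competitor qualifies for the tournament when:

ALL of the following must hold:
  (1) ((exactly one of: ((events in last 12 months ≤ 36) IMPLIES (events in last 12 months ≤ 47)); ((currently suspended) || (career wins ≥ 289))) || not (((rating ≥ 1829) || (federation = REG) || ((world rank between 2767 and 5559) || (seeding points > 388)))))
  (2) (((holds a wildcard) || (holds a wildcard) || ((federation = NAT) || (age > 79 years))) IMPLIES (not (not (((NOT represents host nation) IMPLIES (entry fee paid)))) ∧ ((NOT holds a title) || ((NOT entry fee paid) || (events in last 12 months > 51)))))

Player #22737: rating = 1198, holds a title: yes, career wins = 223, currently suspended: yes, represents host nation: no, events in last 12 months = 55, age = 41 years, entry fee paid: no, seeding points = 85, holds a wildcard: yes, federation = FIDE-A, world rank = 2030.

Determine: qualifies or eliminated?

Eliminated

Atomic conditions:
  events in last 12 months ≤ 36: 55 ≤ 36 is false
  events in last 12 months ≤ 47: 55 ≤ 47 is false
  currently suspended: yes → true
  career wins ≥ 289: 223 ≥ 289 is false
  rating ≥ 1829: 1198 ≥ 1829 is false
  federation = REG: FIDE-A == REG is false
  world rank between 2767 and 5559: 2030 in [2767, 5559] is false
  seeding points > 388: 85 > 388 is false
  holds a wildcard: yes → true
  federation = NAT: FIDE-A == NAT is false
  age > 79 years: 41 > 79 is false
  NOT represents host nation: no → true
  entry fee paid: no → false
  NOT holds a title: yes → false
  NOT entry fee paid: no → true
  events in last 12 months > 51: 55 > 51 is true
Combine:
[1.1.1] false → false (antecedent false ⇒ implication holds) = true
[1.1.2] true OR false = true
[1.1] exactly-one(true, true) = false
[1.2.1.3] false OR false = false
[1.2.1] false OR false OR false = false
[1.2] NOT false = true
[1] false OR true = true
[2.1.3] false OR false = false
[2.1] true OR true OR false = true
[2.2.1.1.1] true → false = false
[2.2.1.1] NOT false = true
[2.2.1] NOT true = false
[2.2.2.2] true OR true = true
[2.2.2] false OR true = true
[2.2] false AND true = false
[2] true → false = false
[root] true AND false = false
Overall: false → eliminated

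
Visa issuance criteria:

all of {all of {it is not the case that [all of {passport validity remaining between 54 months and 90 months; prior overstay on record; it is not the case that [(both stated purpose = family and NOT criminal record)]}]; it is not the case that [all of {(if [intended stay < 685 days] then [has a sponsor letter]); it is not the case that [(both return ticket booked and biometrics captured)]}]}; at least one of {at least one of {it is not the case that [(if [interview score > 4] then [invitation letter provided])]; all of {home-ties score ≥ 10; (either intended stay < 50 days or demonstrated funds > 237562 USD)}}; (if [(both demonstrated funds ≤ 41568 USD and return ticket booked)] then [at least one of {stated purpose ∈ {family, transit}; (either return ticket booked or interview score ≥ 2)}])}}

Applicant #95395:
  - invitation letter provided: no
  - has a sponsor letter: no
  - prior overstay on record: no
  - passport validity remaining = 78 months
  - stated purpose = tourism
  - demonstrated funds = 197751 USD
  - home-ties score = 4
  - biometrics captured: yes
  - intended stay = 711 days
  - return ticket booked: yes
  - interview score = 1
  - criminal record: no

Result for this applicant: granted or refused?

Atomic conditions:
  passport validity remaining between 54 months and 90 months: 78 in [54, 90] is true
  prior overstay on record: no → false
  stated purpose = family: tourism == family is false
  NOT criminal record: no → true
  intended stay < 685 days: 711 < 685 is false
  has a sponsor letter: no → false
  return ticket booked: yes → true
  biometrics captured: yes → true
  interview score > 4: 1 > 4 is false
  invitation letter provided: no → false
  home-ties score ≥ 10: 4 ≥ 10 is false
  intended stay < 50 days: 711 < 50 is false
  demonstrated funds > 237562 USD: 197751 > 237562 is false
  demonstrated funds ≤ 41568 USD: 197751 ≤ 41568 is false
  stated purpose ∈ {family, transit}: tourism is not in the set → false
  interview score ≥ 2: 1 ≥ 2 is false
Combine:
[1.1.1.3.1] false AND true = false
[1.1.1.3] NOT false = true
[1.1.1] true AND false AND true = false
[1.1] NOT false = true
[1.2.1.1] false → false (antecedent false ⇒ implication holds) = true
[1.2.1.2.1] true AND true = true
[1.2.1.2] NOT true = false
[1.2.1] true AND false = false
[1.2] NOT false = true
[1] true AND true = true
[2.1.1.1] false → false (antecedent false ⇒ implication holds) = true
[2.1.1] NOT true = false
[2.1.2.2] false OR false = false
[2.1.2] false AND false = false
[2.1] false OR false = false
[2.2.1] false AND true = false
[2.2.2.2] true OR false = true
[2.2.2] false OR true = true
[2.2] false → true (antecedent false ⇒ implication holds) = true
[2] false OR true = true
[root] true AND true = true
Overall: true → granted

Granted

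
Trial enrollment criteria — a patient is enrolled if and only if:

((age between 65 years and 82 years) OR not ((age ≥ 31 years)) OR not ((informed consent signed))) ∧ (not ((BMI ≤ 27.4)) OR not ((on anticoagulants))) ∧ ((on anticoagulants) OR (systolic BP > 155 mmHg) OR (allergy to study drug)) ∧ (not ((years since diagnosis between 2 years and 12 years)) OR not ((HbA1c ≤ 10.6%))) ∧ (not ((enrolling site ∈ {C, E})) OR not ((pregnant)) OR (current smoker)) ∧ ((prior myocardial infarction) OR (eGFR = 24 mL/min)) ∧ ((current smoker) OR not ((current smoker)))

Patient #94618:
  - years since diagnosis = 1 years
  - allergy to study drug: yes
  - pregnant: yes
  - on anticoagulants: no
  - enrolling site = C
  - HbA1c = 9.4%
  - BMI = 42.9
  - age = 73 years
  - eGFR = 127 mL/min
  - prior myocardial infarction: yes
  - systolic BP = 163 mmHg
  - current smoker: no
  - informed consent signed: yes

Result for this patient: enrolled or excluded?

Excluded

Atomic conditions:
  age between 65 years and 82 years: 73 in [65, 82] is true
  age ≥ 31 years: 73 ≥ 31 is true
  informed consent signed: yes → true
  BMI ≤ 27.4: 42.9 ≤ 27.4 is false
  on anticoagulants: no → false
  systolic BP > 155 mmHg: 163 > 155 is true
  allergy to study drug: yes → true
  years since diagnosis between 2 years and 12 years: 1 in [2, 12] is false
  HbA1c ≤ 10.6%: 9.4 ≤ 10.6 is true
  enrolling site ∈ {C, E}: C is in the set → true
  pregnant: yes → true
  current smoker: no → false
  prior myocardial infarction: yes → true
  eGFR = 24 mL/min: 127 == 24 is false
Combine:
[1.2] NOT true = false
[1.3] NOT true = false
[1] true OR false OR false = true
[2.1] NOT false = true
[2.2] NOT false = true
[2] true OR true = true
[3] false OR true OR true = true
[4.1] NOT false = true
[4.2] NOT true = false
[4] true OR false = true
[5.1] NOT true = false
[5.2] NOT true = false
[5] false OR false OR false = false
[6] true OR false = true
[7.2] NOT false = true
[7] false OR true = true
[root] true AND true AND true AND true AND false AND true AND true = false
Overall: false → excluded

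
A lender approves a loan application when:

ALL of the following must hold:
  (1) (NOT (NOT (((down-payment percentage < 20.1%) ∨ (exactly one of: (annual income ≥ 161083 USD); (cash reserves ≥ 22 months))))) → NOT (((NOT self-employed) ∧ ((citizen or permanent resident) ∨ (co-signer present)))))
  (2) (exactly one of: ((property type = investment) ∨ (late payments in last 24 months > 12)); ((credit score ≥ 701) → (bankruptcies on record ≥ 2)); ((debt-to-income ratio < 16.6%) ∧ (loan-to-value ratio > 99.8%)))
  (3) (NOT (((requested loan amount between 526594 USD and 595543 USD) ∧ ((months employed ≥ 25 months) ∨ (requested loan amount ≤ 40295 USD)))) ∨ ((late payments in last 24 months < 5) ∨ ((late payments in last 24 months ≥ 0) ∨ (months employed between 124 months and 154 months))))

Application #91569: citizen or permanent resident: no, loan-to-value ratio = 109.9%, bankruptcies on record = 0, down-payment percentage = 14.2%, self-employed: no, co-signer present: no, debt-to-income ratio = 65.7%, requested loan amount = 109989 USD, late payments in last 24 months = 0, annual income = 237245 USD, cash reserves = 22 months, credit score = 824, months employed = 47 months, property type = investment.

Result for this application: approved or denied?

Approved

Atomic conditions:
  down-payment percentage < 20.1%: 14.2 < 20.1 is true
  annual income ≥ 161083 USD: 237245 ≥ 161083 is true
  cash reserves ≥ 22 months: 22 ≥ 22 is true
  NOT self-employed: no → true
  citizen or permanent resident: no → false
  co-signer present: no → false
  property type = investment: investment == investment is true
  late payments in last 24 months > 12: 0 > 12 is false
  credit score ≥ 701: 824 ≥ 701 is true
  bankruptcies on record ≥ 2: 0 ≥ 2 is false
  debt-to-income ratio < 16.6%: 65.7 < 16.6 is false
  loan-to-value ratio > 99.8%: 109.9 > 99.8 is true
  requested loan amount between 526594 USD and 595543 USD: 109989 in [526594, 595543] is false
  months employed ≥ 25 months: 47 ≥ 25 is true
  requested loan amount ≤ 40295 USD: 109989 ≤ 40295 is false
  late payments in last 24 months < 5: 0 < 5 is true
  late payments in last 24 months ≥ 0: 0 ≥ 0 is true
  months employed between 124 months and 154 months: 47 in [124, 154] is false
Combine:
[1.1.1.1.2] exactly-one(true, true) = false
[1.1.1.1] true OR false = true
[1.1.1] NOT true = false
[1.1] NOT false = true
[1.2.1.2] false OR false = false
[1.2.1] true AND false = false
[1.2] NOT false = true
[1] true → true = true
[2.1] true OR false = true
[2.2] true → false = false
[2.3] false AND true = false
[2] exactly-one(true, false, false) = true
[3.1.1.2] true OR false = true
[3.1.1] false AND true = false
[3.1] NOT false = true
[3.2.2] true OR false = true
[3.2] true OR true = true
[3] true OR true = true
[root] true AND true AND true = true
Overall: true → approved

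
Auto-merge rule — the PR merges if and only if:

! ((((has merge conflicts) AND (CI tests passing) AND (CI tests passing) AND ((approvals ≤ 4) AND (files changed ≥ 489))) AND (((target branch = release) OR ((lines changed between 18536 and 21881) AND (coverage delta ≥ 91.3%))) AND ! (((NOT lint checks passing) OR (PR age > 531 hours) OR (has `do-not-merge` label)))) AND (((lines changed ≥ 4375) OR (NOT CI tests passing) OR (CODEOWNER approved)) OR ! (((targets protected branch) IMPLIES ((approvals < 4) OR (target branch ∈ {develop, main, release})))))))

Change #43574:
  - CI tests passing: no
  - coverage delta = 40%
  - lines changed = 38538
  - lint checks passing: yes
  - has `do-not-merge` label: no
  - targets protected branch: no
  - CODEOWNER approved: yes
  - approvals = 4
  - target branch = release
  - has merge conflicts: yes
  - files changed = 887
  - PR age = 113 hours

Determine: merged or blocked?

Atomic conditions:
  has merge conflicts: yes → true
  CI tests passing: no → false
  approvals ≤ 4: 4 ≤ 4 is true
  files changed ≥ 489: 887 ≥ 489 is true
  target branch = release: release == release is true
  lines changed between 18536 and 21881: 38538 in [18536, 21881] is false
  coverage delta ≥ 91.3%: 40 ≥ 91.3 is false
  NOT lint checks passing: yes → false
  PR age > 531 hours: 113 > 531 is false
  has `do-not-merge` label: no → false
  lines changed ≥ 4375: 38538 ≥ 4375 is true
  NOT CI tests passing: no → true
  CODEOWNER approved: yes → true
  targets protected branch: no → false
  approvals < 4: 4 < 4 is false
  target branch ∈ {develop, main, release}: release is in the set → true
Combine:
[1.1.4] true AND true = true
[1.1] true AND false AND false AND true = false
[1.2.1.2] false AND false = false
[1.2.1] true OR false = true
[1.2.2.1] false OR false OR false = false
[1.2.2] NOT false = true
[1.2] true AND true = true
[1.3.1] true OR true OR true = true
[1.3.2.1.2] false OR true = true
[1.3.2.1] false → true (antecedent false ⇒ implication holds) = true
[1.3.2] NOT true = false
[1.3] true OR false = true
[1] false AND true AND true = false
[root] NOT false = true
Overall: true → merged

Merged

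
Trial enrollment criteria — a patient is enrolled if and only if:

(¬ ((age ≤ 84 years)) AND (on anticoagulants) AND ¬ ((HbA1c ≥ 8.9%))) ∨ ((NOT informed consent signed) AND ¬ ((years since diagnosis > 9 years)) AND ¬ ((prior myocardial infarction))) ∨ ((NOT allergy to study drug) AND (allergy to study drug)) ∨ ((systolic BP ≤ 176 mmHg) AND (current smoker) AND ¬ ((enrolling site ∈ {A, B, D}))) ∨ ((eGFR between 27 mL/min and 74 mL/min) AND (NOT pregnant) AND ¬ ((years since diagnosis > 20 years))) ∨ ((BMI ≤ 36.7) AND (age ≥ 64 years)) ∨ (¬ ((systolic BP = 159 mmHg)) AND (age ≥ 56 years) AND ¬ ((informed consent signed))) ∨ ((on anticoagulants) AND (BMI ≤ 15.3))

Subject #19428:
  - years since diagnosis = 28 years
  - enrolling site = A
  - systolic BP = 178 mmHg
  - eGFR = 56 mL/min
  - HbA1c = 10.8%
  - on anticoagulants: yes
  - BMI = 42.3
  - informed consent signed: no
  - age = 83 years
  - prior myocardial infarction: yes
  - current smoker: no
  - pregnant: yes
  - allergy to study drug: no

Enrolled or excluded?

Enrolled

Atomic conditions:
  age ≤ 84 years: 83 ≤ 84 is true
  on anticoagulants: yes → true
  HbA1c ≥ 8.9%: 10.8 ≥ 8.9 is true
  NOT informed consent signed: no → true
  years since diagnosis > 9 years: 28 > 9 is true
  prior myocardial infarction: yes → true
  NOT allergy to study drug: no → true
  allergy to study drug: no → false
  systolic BP ≤ 176 mmHg: 178 ≤ 176 is false
  current smoker: no → false
  enrolling site ∈ {A, B, D}: A is in the set → true
  eGFR between 27 mL/min and 74 mL/min: 56 in [27, 74] is true
  NOT pregnant: yes → false
  years since diagnosis > 20 years: 28 > 20 is true
  BMI ≤ 36.7: 42.3 ≤ 36.7 is false
  age ≥ 64 years: 83 ≥ 64 is true
  systolic BP = 159 mmHg: 178 == 159 is false
  age ≥ 56 years: 83 ≥ 56 is true
  informed consent signed: no → false
  BMI ≤ 15.3: 42.3 ≤ 15.3 is false
Combine:
[1.1] NOT true = false
[1.3] NOT true = false
[1] false AND true AND false = false
[2.2] NOT true = false
[2.3] NOT true = false
[2] true AND false AND false = false
[3] true AND false = false
[4.3] NOT true = false
[4] false AND false AND false = false
[5.3] NOT true = false
[5] true AND false AND false = false
[6] false AND true = false
[7.1] NOT false = true
[7.3] NOT false = true
[7] true AND true AND true = true
[8] true AND false = false
[root] false OR false OR false OR false OR false OR false OR true OR false = true
Overall: true → enrolled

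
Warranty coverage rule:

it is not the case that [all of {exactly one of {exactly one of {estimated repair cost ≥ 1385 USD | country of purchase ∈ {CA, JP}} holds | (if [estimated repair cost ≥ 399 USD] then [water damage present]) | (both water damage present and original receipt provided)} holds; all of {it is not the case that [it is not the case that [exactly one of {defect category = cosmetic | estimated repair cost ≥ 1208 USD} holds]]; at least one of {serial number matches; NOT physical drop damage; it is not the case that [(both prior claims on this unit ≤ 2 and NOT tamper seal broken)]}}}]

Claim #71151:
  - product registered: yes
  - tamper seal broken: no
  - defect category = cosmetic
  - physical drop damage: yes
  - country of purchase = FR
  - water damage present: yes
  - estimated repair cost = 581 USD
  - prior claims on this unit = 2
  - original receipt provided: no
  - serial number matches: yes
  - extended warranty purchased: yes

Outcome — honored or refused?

Atomic conditions:
  estimated repair cost ≥ 1385 USD: 581 ≥ 1385 is false
  country of purchase ∈ {CA, JP}: FR is not in the set → false
  estimated repair cost ≥ 399 USD: 581 ≥ 399 is true
  water damage present: yes → true
  original receipt provided: no → false
  defect category = cosmetic: cosmetic == cosmetic is true
  estimated repair cost ≥ 1208 USD: 581 ≥ 1208 is false
  serial number matches: yes → true
  NOT physical drop damage: yes → false
  prior claims on this unit ≤ 2: 2 ≤ 2 is true
  NOT tamper seal broken: no → true
Combine:
[1.1.1] exactly-one(false, false) = false
[1.1.2] true → true = true
[1.1.3] true AND false = false
[1.1] exactly-one(false, true, false) = true
[1.2.1.1.1] exactly-one(true, false) = true
[1.2.1.1] NOT true = false
[1.2.1] NOT false = true
[1.2.2.3.1] true AND true = true
[1.2.2.3] NOT true = false
[1.2.2] true OR false OR false = true
[1.2] true AND true = true
[1] true AND true = true
[root] NOT true = false
Overall: false → refused

Refused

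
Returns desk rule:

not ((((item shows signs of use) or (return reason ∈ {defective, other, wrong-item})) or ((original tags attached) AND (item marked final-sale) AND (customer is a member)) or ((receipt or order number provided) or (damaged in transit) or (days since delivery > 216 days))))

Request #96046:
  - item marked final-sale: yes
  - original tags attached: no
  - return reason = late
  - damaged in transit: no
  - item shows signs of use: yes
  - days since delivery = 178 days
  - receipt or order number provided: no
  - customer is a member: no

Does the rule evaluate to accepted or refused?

Atomic conditions:
  item shows signs of use: yes → true
  return reason ∈ {defective, other, wrong-item}: late is not in the set → false
  original tags attached: no → false
  item marked final-sale: yes → true
  customer is a member: no → false
  receipt or order number provided: no → false
  damaged in transit: no → false
  days since delivery > 216 days: 178 > 216 is false
Combine:
[1.1] true OR false = true
[1.2] false AND true AND false = false
[1.3] false OR false OR false = false
[1] true OR false OR false = true
[root] NOT true = false
Overall: false → refused

Refused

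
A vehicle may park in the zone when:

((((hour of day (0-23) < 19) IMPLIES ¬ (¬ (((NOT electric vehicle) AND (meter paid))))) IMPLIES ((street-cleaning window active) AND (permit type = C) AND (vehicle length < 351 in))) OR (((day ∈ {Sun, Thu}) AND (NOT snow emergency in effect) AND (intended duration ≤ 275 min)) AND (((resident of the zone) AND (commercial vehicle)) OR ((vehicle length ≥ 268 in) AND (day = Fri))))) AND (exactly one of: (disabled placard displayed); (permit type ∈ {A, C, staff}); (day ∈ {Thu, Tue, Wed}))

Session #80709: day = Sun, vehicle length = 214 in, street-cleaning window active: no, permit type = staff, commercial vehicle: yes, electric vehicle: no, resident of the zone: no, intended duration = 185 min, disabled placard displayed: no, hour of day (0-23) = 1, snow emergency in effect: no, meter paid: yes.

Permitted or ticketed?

Atomic conditions:
  hour of day (0-23) < 19: 1 < 19 is true
  NOT electric vehicle: no → true
  meter paid: yes → true
  street-cleaning window active: no → false
  permit type = C: staff == C is false
  vehicle length < 351 in: 214 < 351 is true
  day ∈ {Sun, Thu}: Sun is in the set → true
  NOT snow emergency in effect: no → true
  intended duration ≤ 275 min: 185 ≤ 275 is true
  resident of the zone: no → false
  commercial vehicle: yes → true
  vehicle length ≥ 268 in: 214 ≥ 268 is false
  day = Fri: Sun == Fri is false
  disabled placard displayed: no → false
  permit type ∈ {A, C, staff}: staff is in the set → true
  day ∈ {Thu, Tue, Wed}: Sun is not in the set → false
Combine:
[1.1.1.2.1.1] true AND true = true
[1.1.1.2.1] NOT true = false
[1.1.1.2] NOT false = true
[1.1.1] true → true = true
[1.1.2] false AND false AND true = false
[1.1] true → false = false
[1.2.1] true AND true AND true = true
[1.2.2.1] false AND true = false
[1.2.2.2] false AND false = false
[1.2.2] false OR false = false
[1.2] true AND false = false
[1] false OR false = false
[2] exactly-one(false, true, false) = true
[root] false AND true = false
Overall: false → ticketed

Ticketed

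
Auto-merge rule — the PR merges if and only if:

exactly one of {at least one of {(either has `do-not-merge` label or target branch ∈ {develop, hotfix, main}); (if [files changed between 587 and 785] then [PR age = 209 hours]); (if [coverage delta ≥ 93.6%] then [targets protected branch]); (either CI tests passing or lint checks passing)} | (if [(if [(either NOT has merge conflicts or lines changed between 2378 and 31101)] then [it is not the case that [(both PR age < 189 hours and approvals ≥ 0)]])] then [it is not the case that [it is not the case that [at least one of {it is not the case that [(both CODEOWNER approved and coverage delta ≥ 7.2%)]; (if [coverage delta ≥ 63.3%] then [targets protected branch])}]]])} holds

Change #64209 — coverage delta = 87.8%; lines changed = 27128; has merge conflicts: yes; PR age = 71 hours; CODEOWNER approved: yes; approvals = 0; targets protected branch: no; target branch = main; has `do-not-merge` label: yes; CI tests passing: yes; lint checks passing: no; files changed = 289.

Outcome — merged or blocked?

Atomic conditions:
  has `do-not-merge` label: yes → true
  target branch ∈ {develop, hotfix, main}: main is in the set → true
  files changed between 587 and 785: 289 in [587, 785] is false
  PR age = 209 hours: 71 == 209 is false
  coverage delta ≥ 93.6%: 87.8 ≥ 93.6 is false
  targets protected branch: no → false
  CI tests passing: yes → true
  lint checks passing: no → false
  NOT has merge conflicts: yes → false
  lines changed between 2378 and 31101: 27128 in [2378, 31101] is true
  PR age < 189 hours: 71 < 189 is true
  approvals ≥ 0: 0 ≥ 0 is true
  CODEOWNER approved: yes → true
  coverage delta ≥ 7.2%: 87.8 ≥ 7.2 is true
  coverage delta ≥ 63.3%: 87.8 ≥ 63.3 is true
Combine:
[1.1] true OR true = true
[1.2] false → false (antecedent false ⇒ implication holds) = true
[1.3] false → false (antecedent false ⇒ implication holds) = true
[1.4] true OR false = true
[1] true OR true OR true OR true = true
[2.1.1] false OR true = true
[2.1.2.1] true AND true = true
[2.1.2] NOT true = false
[2.1] true → false = false
[2.2.1.1.1.1] true AND true = true
[2.2.1.1.1] NOT true = false
[2.2.1.1.2] true → false = false
[2.2.1.1] false OR false = false
[2.2.1] NOT false = true
[2.2] NOT true = false
[2] false → false (antecedent false ⇒ implication holds) = true
[root] exactly-one(true, true) = false
Overall: false → blocked

Blocked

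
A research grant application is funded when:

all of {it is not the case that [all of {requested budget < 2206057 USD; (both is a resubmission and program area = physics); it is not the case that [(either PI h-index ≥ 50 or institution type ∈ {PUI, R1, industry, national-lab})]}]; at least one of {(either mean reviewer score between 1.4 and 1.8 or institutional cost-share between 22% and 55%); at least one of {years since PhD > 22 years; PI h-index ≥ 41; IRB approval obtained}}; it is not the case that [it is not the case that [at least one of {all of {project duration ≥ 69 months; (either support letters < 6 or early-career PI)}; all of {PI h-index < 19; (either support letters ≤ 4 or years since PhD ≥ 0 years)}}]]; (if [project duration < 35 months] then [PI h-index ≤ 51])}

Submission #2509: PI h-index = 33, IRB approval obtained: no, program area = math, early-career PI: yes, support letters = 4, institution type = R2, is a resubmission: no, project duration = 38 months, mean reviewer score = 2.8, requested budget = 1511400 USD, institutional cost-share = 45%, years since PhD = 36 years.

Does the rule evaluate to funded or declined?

Declined

Atomic conditions:
  requested budget < 2206057 USD: 1511400 < 2206057 is true
  is a resubmission: no → false
  program area = physics: math == physics is false
  PI h-index ≥ 50: 33 ≥ 50 is false
  institution type ∈ {PUI, R1, industry, national-lab}: R2 is not in the set → false
  mean reviewer score between 1.4 and 1.8: 2.8 in [1.4, 1.8] is false
  institutional cost-share between 22% and 55%: 45 in [22, 55] is true
  years since PhD > 22 years: 36 > 22 is true
  PI h-index ≥ 41: 33 ≥ 41 is false
  IRB approval obtained: no → false
  project duration ≥ 69 months: 38 ≥ 69 is false
  support letters < 6: 4 < 6 is true
  early-career PI: yes → true
  PI h-index < 19: 33 < 19 is false
  support letters ≤ 4: 4 ≤ 4 is true
  years since PhD ≥ 0 years: 36 ≥ 0 is true
  project duration < 35 months: 38 < 35 is false
  PI h-index ≤ 51: 33 ≤ 51 is true
Combine:
[1.1.2] false AND false = false
[1.1.3.1] false OR false = false
[1.1.3] NOT false = true
[1.1] true AND false AND true = false
[1] NOT false = true
[2.1] false OR true = true
[2.2] true OR false OR false = true
[2] true OR true = true
[3.1.1.1.2] true OR true = true
[3.1.1.1] false AND true = false
[3.1.1.2.2] true OR true = true
[3.1.1.2] false AND true = false
[3.1.1] false OR false = false
[3.1] NOT false = true
[3] NOT true = false
[4] false → true (antecedent false ⇒ implication holds) = true
[root] true AND true AND false AND true = false
Overall: false → declined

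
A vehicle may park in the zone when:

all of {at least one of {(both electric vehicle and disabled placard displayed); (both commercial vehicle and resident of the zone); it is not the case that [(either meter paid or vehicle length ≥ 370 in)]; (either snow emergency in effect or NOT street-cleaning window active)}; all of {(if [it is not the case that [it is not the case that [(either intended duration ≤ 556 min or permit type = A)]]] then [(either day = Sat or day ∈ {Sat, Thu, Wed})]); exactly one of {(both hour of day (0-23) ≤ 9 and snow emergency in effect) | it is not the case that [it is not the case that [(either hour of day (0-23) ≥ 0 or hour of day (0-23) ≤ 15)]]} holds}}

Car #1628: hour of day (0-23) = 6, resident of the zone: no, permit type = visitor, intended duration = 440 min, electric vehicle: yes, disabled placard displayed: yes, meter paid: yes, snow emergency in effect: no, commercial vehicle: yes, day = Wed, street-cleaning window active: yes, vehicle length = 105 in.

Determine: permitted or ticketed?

Atomic conditions:
  electric vehicle: yes → true
  disabled placard displayed: yes → true
  commercial vehicle: yes → true
  resident of the zone: no → false
  meter paid: yes → true
  vehicle length ≥ 370 in: 105 ≥ 370 is false
  snow emergency in effect: no → false
  NOT street-cleaning window active: yes → false
  intended duration ≤ 556 min: 440 ≤ 556 is true
  permit type = A: visitor == A is false
  day = Sat: Wed == Sat is false
  day ∈ {Sat, Thu, Wed}: Wed is in the set → true
  hour of day (0-23) ≤ 9: 6 ≤ 9 is true
  hour of day (0-23) ≥ 0: 6 ≥ 0 is true
  hour of day (0-23) ≤ 15: 6 ≤ 15 is true
Combine:
[1.1] true AND true = true
[1.2] true AND false = false
[1.3.1] true OR false = true
[1.3] NOT true = false
[1.4] false OR false = false
[1] true OR false OR false OR false = true
[2.1.1.1.1] true OR false = true
[2.1.1.1] NOT true = false
[2.1.1] NOT false = true
[2.1.2] false OR true = true
[2.1] true → true = true
[2.2.1] true AND false = false
[2.2.2.1.1] true OR true = true
[2.2.2.1] NOT true = false
[2.2.2] NOT false = true
[2.2] exactly-one(false, true) = true
[2] true AND true = true
[root] true AND true = true
Overall: true → permitted

Permitted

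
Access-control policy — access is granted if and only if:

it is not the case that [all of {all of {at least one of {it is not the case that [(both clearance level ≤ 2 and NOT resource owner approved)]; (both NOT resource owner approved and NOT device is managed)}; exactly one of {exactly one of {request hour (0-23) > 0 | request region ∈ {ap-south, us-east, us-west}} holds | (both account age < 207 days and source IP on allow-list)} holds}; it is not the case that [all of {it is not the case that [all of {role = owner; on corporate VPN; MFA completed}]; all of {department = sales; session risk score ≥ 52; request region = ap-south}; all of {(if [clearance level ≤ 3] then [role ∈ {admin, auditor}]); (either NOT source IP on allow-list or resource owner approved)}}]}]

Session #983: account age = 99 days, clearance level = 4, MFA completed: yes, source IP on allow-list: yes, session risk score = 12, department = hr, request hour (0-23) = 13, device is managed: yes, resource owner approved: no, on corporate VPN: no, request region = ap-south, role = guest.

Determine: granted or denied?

Atomic conditions:
  clearance level ≤ 2: 4 ≤ 2 is false
  NOT resource owner approved: no → true
  NOT device is managed: yes → false
  request hour (0-23) > 0: 13 > 0 is true
  request region ∈ {ap-south, us-east, us-west}: ap-south is in the set → true
  account age < 207 days: 99 < 207 is true
  source IP on allow-list: yes → true
  role = owner: guest == owner is false
  on corporate VPN: no → false
  MFA completed: yes → true
  department = sales: hr == sales is false
  session risk score ≥ 52: 12 ≥ 52 is false
  request region = ap-south: ap-south == ap-south is true
  clearance level ≤ 3: 4 ≤ 3 is false
  role ∈ {admin, auditor}: guest is not in the set → false
  NOT source IP on allow-list: yes → false
  resource owner approved: no → false
Combine:
[1.1.1.1.1] false AND true = false
[1.1.1.1] NOT false = true
[1.1.1.2] true AND false = false
[1.1.1] true OR false = true
[1.1.2.1] exactly-one(true, true) = false
[1.1.2.2] true AND true = true
[1.1.2] exactly-one(false, true) = true
[1.1] true AND true = true
[1.2.1.1.1] false AND false AND true = false
[1.2.1.1] NOT false = true
[1.2.1.2] false AND false AND true = false
[1.2.1.3.1] false → false (antecedent false ⇒ implication holds) = true
[1.2.1.3.2] false OR false = false
[1.2.1.3] true AND false = false
[1.2.1] true AND false AND false = false
[1.2] NOT false = true
[1] true AND true = true
[root] NOT true = false
Overall: false → denied

Denied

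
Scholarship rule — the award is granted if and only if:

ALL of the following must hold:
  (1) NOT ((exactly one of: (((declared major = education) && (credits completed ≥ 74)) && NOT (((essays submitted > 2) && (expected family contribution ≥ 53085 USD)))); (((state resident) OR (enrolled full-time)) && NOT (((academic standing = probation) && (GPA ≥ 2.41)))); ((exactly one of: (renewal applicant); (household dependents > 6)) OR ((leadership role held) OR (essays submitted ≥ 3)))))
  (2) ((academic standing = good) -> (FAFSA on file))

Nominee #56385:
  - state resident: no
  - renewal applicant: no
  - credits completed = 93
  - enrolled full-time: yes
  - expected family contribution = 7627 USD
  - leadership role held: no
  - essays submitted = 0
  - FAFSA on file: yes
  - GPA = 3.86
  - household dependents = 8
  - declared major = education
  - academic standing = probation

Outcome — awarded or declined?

Atomic conditions:
  declared major = education: education == education is true
  credits completed ≥ 74: 93 ≥ 74 is true
  essays submitted > 2: 0 > 2 is false
  expected family contribution ≥ 53085 USD: 7627 ≥ 53085 is false
  state resident: no → false
  enrolled full-time: yes → true
  academic standing = probation: probation == probation is true
  GPA ≥ 2.41: 3.86 ≥ 2.41 is true
  renewal applicant: no → false
  household dependents > 6: 8 > 6 is true
  leadership role held: no → false
  essays submitted ≥ 3: 0 ≥ 3 is false
  academic standing = good: probation == good is false
  FAFSA on file: yes → true
Combine:
[1.1.1.1] true AND true = true
[1.1.1.2.1] false AND false = false
[1.1.1.2] NOT false = true
[1.1.1] true AND true = true
[1.1.2.1] false OR true = true
[1.1.2.2.1] true AND true = true
[1.1.2.2] NOT true = false
[1.1.2] true AND false = false
[1.1.3.1] exactly-one(false, true) = true
[1.1.3.2] false OR false = false
[1.1.3] true OR false = true
[1.1] exactly-one(true, false, true) = false
[1] NOT false = true
[2] false → true (antecedent false ⇒ implication holds) = true
[root] true AND true = true
Overall: true → awarded

Awarded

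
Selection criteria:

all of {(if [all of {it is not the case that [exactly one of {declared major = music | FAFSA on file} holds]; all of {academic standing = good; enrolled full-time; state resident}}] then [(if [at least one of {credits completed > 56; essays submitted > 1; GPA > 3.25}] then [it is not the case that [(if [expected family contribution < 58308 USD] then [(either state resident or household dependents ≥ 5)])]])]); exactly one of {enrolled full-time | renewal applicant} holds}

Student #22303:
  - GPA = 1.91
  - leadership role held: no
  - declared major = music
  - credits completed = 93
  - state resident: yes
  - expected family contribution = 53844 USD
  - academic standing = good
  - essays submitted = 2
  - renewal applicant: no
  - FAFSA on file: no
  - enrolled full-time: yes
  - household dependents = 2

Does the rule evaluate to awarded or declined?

Atomic conditions:
  declared major = music: music == music is true
  FAFSA on file: no → false
  academic standing = good: good == good is true
  enrolled full-time: yes → true
  state resident: yes → true
  credits completed > 56: 93 > 56 is true
  essays submitted > 1: 2 > 1 is true
  GPA > 3.25: 1.91 > 3.25 is false
  expected family contribution < 58308 USD: 53844 < 58308 is true
  household dependents ≥ 5: 2 ≥ 5 is false
  renewal applicant: no → false
Combine:
[1.1.1.1] exactly-one(true, false) = true
[1.1.1] NOT true = false
[1.1.2] true AND true AND true = true
[1.1] false AND true = false
[1.2.1] true OR true OR false = true
[1.2.2.1.2] true OR false = true
[1.2.2.1] true → true = true
[1.2.2] NOT true = false
[1.2] true → false = false
[1] false → false (antecedent false ⇒ implication holds) = true
[2] exactly-one(true, false) = true
[root] true AND true = true
Overall: true → awarded

Awarded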